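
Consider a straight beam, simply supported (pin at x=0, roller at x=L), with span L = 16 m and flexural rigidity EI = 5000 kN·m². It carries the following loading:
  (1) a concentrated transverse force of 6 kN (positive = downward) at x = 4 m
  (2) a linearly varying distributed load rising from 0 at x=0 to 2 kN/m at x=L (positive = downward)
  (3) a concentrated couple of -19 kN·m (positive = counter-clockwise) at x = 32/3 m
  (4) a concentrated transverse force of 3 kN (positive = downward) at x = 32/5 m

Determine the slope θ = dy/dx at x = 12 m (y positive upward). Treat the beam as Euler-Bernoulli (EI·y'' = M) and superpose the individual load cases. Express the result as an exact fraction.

Load 1 — point force P=6 kN at a=4 m (b=L-a=12):
  θ_1 = -Pa(2L²-6Lx+3x²+a²)/(6LEI)  [x>a] = -6·4·(2·16²-6·16·12+3·12²+4²)/(6·16·5000) = 6/625 rad
Load 2 — triangular load w₀=2 kN/m (0→w₀ over full span):
  θ_2 = -w₀(7L⁴-30L²x²+15x⁴)/(360LEI) = -2·(7·16⁴-30·16²·12²+15·12⁴)/(360·16·5000) = 1313/56250 rad
Load 3 — applied couple M₀=-19 kN·m at a=32/3 m (b=L-a=16/3):
  θ_3 = (M₀x²/(2L)-M₀(x-a)+C₁)/EI  [x>a] with C₁=M₀(3b²-L²)/(6L)=304/9 = ((-19)·12²/(2·16)-(-19)·(12-(32/3))+(304/9))/5000 = -19/3600 rad
Load 4 — point force P=3 kN at a=32/5 m (b=L-a=48/5):
  θ_4 = -Pa(2L²-6Lx+3x²+a²)/(6LEI)  [x>a] = -3·(32/5)·(2·16²-6·16·12+3·12²+(32/5)²)/(6·16·5000) = 522/78125 rad
Superposition: θ = Σ θ_i = 386393/11250000 rad ≈ 0.034346 rad

θ(12) = 386393/11250000 rad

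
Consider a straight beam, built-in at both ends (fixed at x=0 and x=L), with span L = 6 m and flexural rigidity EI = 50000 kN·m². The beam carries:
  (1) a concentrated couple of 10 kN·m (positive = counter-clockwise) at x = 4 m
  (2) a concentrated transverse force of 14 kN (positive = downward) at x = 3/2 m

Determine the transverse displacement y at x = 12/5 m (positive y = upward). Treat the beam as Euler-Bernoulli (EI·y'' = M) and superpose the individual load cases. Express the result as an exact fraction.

y(12/5) = -2597/10000000 m

Load 1 — applied couple M₀=10 kN·m at a=4 m (b=L-a=2):
  y_1 = (R_Ax³/6 - M_Ax²/2)/EI  [x≤a] with R_A=20/9, M_A=10/3 = ((20/9)·(12/5)³/6 - (10/3)·(12/5)²/2)/50000 = -7/78125 m
Load 2 — point force P=14 kN at a=3/2 m (b=L-a=9/2):
  y_2 = -Pa²(L-x)²(3bL-(3b+a)(L-x))/(6L³EI)  [x>a] = -14·(3/2)²·(6-(12/5))²·(3·(9/2)·6-(3·(9/2)+(3/2))·(6-(12/5)))/(6·6³·50000) = -1701/10000000 m
Superposition: y = Σ y_i = -2597/10000000 m ≈ -0.000260 m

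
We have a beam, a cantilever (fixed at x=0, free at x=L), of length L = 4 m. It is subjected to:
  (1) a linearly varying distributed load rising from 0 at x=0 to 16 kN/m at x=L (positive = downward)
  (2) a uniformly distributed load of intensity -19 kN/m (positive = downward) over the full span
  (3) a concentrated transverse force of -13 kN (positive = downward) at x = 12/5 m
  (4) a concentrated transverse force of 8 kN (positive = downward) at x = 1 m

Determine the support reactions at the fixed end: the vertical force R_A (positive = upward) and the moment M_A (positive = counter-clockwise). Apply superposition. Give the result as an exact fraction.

R_A = -49 kN, M_A = -1348/15 kN·m

Load 1 — triangular load w₀=16 kN/m (0→w₀ over full span):
  R_A = w₀L/2 = 16·4/2 = 32 kN
  M_A = w₀L²/3 = 16·4²/3 = 256/3 kN·m
Load 2 — uniform load w=-19 kN/m over full span:
  R_A = wL = (-19)·4 = -76 kN
  M_A = wL²/2 = (-19)·4²/2 = -152 kN·m
Load 3 — point force P=-13 kN at a=12/5 m (b=L-a=8/5):
  R_A = P = (-13) = -13 kN
  M_A = Pa = (-13)·(12/5) = -156/5 kN·m
Load 4 — point force P=8 kN at a=1 m (b=L-a=3):
  R_A = P = 8 kN
  M_A = Pa = 8·1 = 8 kN·m
Superposition: R_A = -49 kN, M_A = -1348/15 kN·m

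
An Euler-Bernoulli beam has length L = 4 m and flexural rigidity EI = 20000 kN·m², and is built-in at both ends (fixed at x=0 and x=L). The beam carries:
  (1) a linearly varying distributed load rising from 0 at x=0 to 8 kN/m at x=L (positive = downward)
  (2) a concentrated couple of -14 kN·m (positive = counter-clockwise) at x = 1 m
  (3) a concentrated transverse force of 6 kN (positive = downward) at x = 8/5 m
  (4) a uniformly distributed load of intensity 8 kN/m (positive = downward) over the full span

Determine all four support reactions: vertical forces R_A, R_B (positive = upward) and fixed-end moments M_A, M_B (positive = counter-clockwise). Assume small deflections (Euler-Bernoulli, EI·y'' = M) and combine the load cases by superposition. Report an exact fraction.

R_A = 41501/2000 kN, M_A = 63043/3000 kN·m, R_B = 66499/2000 kN, M_B = -71237/3000 kN·m

Load 1 — triangular load w₀=8 kN/m (0→w₀ over full span):
  R_A = 3w₀L/20 = 3·8·4/20 = 24/5 kN
  M_A = w₀L²/30 = 8·4²/30 = 64/15 kN·m
  R_B = 7w₀L/20 = 7·8·4/20 = 56/5 kN
  M_B = -w₀L²/20 = -8·4²/20 = -32/5 kN·m
Load 2 — applied couple M₀=-14 kN·m at a=1 m (b=L-a=3):
  R_A = 6M₀ab/L³ = 6·(-14)·1·3/4³ = -63/16 kN
  M_A = M₀b(2a-b)/L² = (-14)·3·(2·1-3)/4² = 21/8 kN·m
  R_B = -6M₀ab/L³ = -6·(-14)·1·3/4³ = 63/16 kN
  M_B = M₀a(2b-a)/L² = (-14)·1·(2·3-1)/4² = -35/8 kN·m
Load 3 — point force P=6 kN at a=8/5 m (b=L-a=12/5):
  R_A = Pb²(3a+b)/L³ = 6·(12/5)²·(3·(8/5)+(12/5))/4³ = 486/125 kN
  M_A = Pab²/L² = 6·(8/5)·(12/5)²/4² = 432/125 kN·m
  R_B = Pa²(a+3b)/L³ = 6·(8/5)²·((8/5)+3·(12/5))/4³ = 264/125 kN
  M_B = -Pa²b/L² = -6·(8/5)²·(12/5)/4² = -288/125 kN·m
Load 4 — uniform load w=8 kN/m over full span:
  R_A = wL/2 = 8·4/2 = 16 kN
  M_A = wL²/12 = 8·4²/12 = 32/3 kN·m
  R_B = wL/2 = 8·4/2 = 16 kN
  M_B = -wL²/12 = -8·4²/12 = -32/3 kN·m
Superposition: R_A = 41501/2000 kN, M_A = 63043/3000 kN·m, R_B = 66499/2000 kN, M_B = -71237/3000 kN·m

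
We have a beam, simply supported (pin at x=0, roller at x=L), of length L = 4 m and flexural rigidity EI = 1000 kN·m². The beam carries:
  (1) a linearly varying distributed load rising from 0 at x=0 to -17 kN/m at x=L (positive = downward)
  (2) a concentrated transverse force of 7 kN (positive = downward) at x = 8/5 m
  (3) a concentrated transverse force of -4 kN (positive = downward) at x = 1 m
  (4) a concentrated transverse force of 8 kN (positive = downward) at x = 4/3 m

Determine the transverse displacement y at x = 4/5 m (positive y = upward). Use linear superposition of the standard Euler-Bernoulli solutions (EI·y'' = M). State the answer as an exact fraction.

y(4/5) = 4601219/632812500 m

Load 1 — triangular load w₀=-17 kN/m (0→w₀ over full span):
  y_1 = -w₀x(7L⁴-10L²x²+3x⁴)/(360LEI) = -(-17)·(4/5)·(7·4⁴-10·4²·(4/5)²+3·(4/5)⁴)/(360·4·1000) = 93568/5859375 m
Load 2 — point force P=7 kN at a=8/5 m (b=L-a=12/5):
  y_2 = -Pbx(L²-b²-x²)/(6LEI)  [x≤a] = -7·(12/5)·(4/5)·(4²-(12/5)²-(4/5)²)/(6·4·1000) = -84/15625 m
Load 3 — point force P=-4 kN at a=1 m (b=L-a=3):
  y_3 = -Pbx(L²-b²-x²)/(6LEI)  [x≤a] = -(-4)·3·(4/5)·(4²-3²-(4/5)²)/(6·4·1000) = 159/62500 m
Load 4 — point force P=8 kN at a=4/3 m (b=L-a=8/3):
  y_4 = -Pbx(L²-b²-x²)/(6LEI)  [x≤a] = -8·(8/3)·(4/5)·(4²-(8/3)²-(4/5)²)/(6·4·1000) = -7424/1265625 m
Superposition: y = Σ y_i = 4601219/632812500 m ≈ 0.007271 m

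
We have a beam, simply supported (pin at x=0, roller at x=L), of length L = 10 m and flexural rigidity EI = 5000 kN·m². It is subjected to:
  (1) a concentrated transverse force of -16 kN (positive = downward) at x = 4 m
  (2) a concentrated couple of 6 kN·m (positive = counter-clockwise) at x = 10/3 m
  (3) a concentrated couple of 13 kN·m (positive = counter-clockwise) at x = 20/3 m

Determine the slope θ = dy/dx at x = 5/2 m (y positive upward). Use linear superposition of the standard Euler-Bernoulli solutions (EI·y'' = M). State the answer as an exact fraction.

θ(5/2) = 48403/3600000 rad

Load 1 — point force P=-16 kN at a=4 m (b=L-a=6):
  θ_1 = -Pb(L²-b²-3x²)/(6LEI)  [x≤a] = -(-16)·6·(10²-6²-3·(5/2)²)/(6·10·5000) = 181/12500 rad
Load 2 — applied couple M₀=6 kN·m at a=10/3 m (b=L-a=20/3):
  θ_2 = (M₀x²/(2L)+C₁)/EI  [x≤a] with C₁=M₀(3b²-L²)/(6L)=10/3 = (6·(5/2)²/(2·10)+(10/3))/5000 = 1/960 rad
Load 3 — applied couple M₀=13 kN·m at a=20/3 m (b=L-a=10/3):
  θ_3 = (M₀x²/(2L)+C₁)/EI  [x≤a] with C₁=M₀(3b²-L²)/(6L)=-130/9 = (13·(5/2)²/(2·10)+(-130/9))/5000 = -299/144000 rad
Superposition: θ = Σ θ_i = 48403/3600000 rad ≈ 0.013445 rad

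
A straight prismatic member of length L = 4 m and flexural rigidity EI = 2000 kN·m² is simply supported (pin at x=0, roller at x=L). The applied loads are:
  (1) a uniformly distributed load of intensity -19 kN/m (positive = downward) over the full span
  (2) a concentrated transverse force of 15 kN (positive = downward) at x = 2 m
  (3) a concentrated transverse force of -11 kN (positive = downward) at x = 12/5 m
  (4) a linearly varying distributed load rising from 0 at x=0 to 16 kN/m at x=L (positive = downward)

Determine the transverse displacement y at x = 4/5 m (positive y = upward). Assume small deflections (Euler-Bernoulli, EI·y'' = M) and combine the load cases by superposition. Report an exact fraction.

y(4/5) = 219547/23437500 m

Load 1 — uniform load w=-19 kN/m over full span:
  y_1 = -wx(L³-2Lx²+x³)/(24EI) = -(-19)·(4/5)·(4³-2·4·(4/5)²+(4/5)³)/(24·2000) = 4408/234375 m
Load 2 — point force P=15 kN at a=2 m (b=L-a=2):
  y_2 = -Pbx(L²-b²-x²)/(6LEI)  [x≤a] = -15·2·(4/5)·(4²-2²-(4/5)²)/(6·4·2000) = -71/12500 m
Load 3 — point force P=-11 kN at a=12/5 m (b=L-a=8/5):
  y_3 = -Pbx(L²-b²-x²)/(6LEI)  [x≤a] = -(-11)·(8/5)·(4/5)·(4²-(8/5)²-(4/5)²)/(6·4·2000) = 176/46875 m
Load 4 — triangular load w₀=16 kN/m (0→w₀ over full span):
  y_4 = -w₀x(7L⁴-10L²x²+3x⁴)/(360LEI) = -16·(4/5)·(7·4⁴-10·4²·(4/5)²+3·(4/5)⁴)/(360·4·2000) = -44032/5859375 m
Superposition: y = Σ y_i = 219547/23437500 m ≈ 0.009367 m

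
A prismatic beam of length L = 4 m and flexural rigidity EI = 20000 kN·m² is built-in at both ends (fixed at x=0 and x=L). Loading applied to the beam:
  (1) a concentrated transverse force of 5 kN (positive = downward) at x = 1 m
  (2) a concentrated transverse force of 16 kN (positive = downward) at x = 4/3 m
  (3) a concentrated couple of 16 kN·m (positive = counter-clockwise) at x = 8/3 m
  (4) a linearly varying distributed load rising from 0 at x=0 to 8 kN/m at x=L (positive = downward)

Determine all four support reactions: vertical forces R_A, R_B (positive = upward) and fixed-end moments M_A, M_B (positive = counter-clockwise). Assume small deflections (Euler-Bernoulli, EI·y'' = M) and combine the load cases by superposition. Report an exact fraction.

Load 1 — point force P=5 kN at a=1 m (b=L-a=3):
  R_A = Pb²(3a+b)/L³ = 5·3²·(3·1+3)/4³ = 135/32 kN
  M_A = Pab²/L² = 5·1·3²/4² = 45/16 kN·m
  R_B = Pa²(a+3b)/L³ = 5·1²·(1+3·3)/4³ = 25/32 kN
  M_B = -Pa²b/L² = -5·1²·3/4² = -15/16 kN·m
Load 2 — point force P=16 kN at a=4/3 m (b=L-a=8/3):
  R_A = Pb²(3a+b)/L³ = 16·(8/3)²·(3·(4/3)+(8/3))/4³ = 320/27 kN
  M_A = Pab²/L² = 16·(4/3)·(8/3)²/4² = 256/27 kN·m
  R_B = Pa²(a+3b)/L³ = 16·(4/3)²·((4/3)+3·(8/3))/4³ = 112/27 kN
  M_B = -Pa²b/L² = -16·(4/3)²·(8/3)/4² = -128/27 kN·m
Load 3 — applied couple M₀=16 kN·m at a=8/3 m (b=L-a=4/3):
  R_A = 6M₀ab/L³ = 6·16·(8/3)·(4/3)/4³ = 16/3 kN
  M_A = M₀b(2a-b)/L² = 16·(4/3)·(2·(8/3)-(4/3))/4² = 16/3 kN·m
  R_B = -6M₀ab/L³ = -6·16·(8/3)·(4/3)/4³ = -16/3 kN
  M_B = M₀a(2b-a)/L² = 16·(8/3)·(2·(4/3)-(8/3))/4² = 0 kN·m
Load 4 — triangular load w₀=8 kN/m (0→w₀ over full span):
  R_A = 3w₀L/20 = 3·8·4/20 = 24/5 kN
  M_A = w₀L²/30 = 8·4²/30 = 64/15 kN·m
  R_B = 7w₀L/20 = 7·8·4/20 = 56/5 kN
  M_B = -w₀L²/20 = -8·4²/20 = -32/5 kN·m
Superposition: R_A = 113201/4320 kN, M_A = 47291/2160 kN·m, R_B = 46639/4320 kN, M_B = -26089/2160 kN·m

R_A = 113201/4320 kN, M_A = 47291/2160 kN·m, R_B = 46639/4320 kN, M_B = -26089/2160 kN·m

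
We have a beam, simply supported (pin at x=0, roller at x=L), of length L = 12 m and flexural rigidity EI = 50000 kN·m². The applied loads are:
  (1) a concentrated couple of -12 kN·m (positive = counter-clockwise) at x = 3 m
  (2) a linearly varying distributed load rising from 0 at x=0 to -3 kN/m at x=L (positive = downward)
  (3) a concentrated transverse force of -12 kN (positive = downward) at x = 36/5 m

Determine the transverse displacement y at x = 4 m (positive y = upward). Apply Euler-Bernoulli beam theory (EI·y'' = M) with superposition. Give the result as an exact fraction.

Load 1 — applied couple M₀=-12 kN·m at a=3 m (b=L-a=9):
  y_1 = (M₀x³/(6L)-M₀(x-a)²/2+C₁x)/EI  [x>a] with C₁=M₀(3b²-L²)/(6L)=-33/2 = ((-12)·4³/(6·12)-(-12)·(4-3)²/2+(-33/2)·4)/50000 = -53/37500 m
Load 2 — triangular load w₀=-3 kN/m (0→w₀ over full span):
  y_2 = -w₀x(7L⁴-10L²x²+3x⁴)/(360LEI) = -(-3)·4·(7·12⁴-10·12²·4²+3·4⁴)/(360·12·50000) = 64/9375 m
Load 3 — point force P=-12 kN at a=36/5 m (b=L-a=24/5):
  y_3 = -Pbx(L²-b²-x²)/(6LEI)  [x≤a] = -(-12)·(24/5)·4·(12²-(24/5)²-4²)/(6·12·50000) = 2624/390625 m
Superposition: y = Σ y_i = 56863/4687500 m ≈ 0.012131 m

y(4) = 56863/4687500 m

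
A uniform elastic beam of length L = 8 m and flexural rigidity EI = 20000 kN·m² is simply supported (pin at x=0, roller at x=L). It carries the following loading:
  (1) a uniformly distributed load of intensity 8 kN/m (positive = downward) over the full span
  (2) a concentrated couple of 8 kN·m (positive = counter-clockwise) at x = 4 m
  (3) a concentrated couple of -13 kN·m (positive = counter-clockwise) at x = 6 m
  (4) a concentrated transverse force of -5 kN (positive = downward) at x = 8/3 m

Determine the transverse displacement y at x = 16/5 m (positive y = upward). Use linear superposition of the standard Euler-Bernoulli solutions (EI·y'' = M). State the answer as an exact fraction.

y(16/5) = -1384051/84375000 m

Load 1 — uniform load w=8 kN/m over full span:
  y_1 = -wx(L³-2Lx²+x³)/(24EI) = -8·(16/5)·(8³-2·8·(16/5)²+(16/5)³)/(24·20000) = -7936/390625 m
Load 2 — applied couple M₀=8 kN·m at a=4 m (b=L-a=4):
  y_2 = (M₀x³/(6L)+C₁x)/EI  [x≤a] with C₁=M₀(3b²-L²)/(6L)=-8/3 = (8·(16/5)³/(6·8)+(-8/3)·(16/5))/20000 = -12/78125 m
Load 3 — applied couple M₀=-13 kN·m at a=6 m (b=L-a=2):
  y_3 = (M₀x³/(6L)+C₁x)/EI  [x≤a] with C₁=M₀(3b²-L²)/(6L)=169/12 = ((-13)·(16/5)³/(6·8)+(169/12)·(16/5))/20000 = 1131/625000 m
Load 4 — point force P=-5 kN at a=8/3 m (b=L-a=16/3):
  y_4 = -Pa(L-x)(2Lx-a²-x²)/(6LEI)  [x>a] = -(-5)·(8/3)·(8-(16/5))·(2·8·(16/5)-(8/3)²-(16/5)²)/(6·8·20000) = 952/421875 m
Superposition: y = Σ y_i = -1384051/84375000 m ≈ -0.016404 m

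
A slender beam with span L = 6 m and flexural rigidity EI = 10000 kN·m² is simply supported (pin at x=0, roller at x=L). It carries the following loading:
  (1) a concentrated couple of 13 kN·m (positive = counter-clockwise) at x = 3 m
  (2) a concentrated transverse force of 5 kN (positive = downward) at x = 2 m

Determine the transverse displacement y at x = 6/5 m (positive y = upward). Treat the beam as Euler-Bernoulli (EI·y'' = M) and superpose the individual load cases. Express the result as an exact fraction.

y(6/5) = -11737/7500000 m

Load 1 — applied couple M₀=13 kN·m at a=3 m (b=L-a=3):
  y_1 = (M₀x³/(6L)+C₁x)/EI  [x≤a] with C₁=M₀(3b²-L²)/(6L)=-13/4 = (13·(6/5)³/(6·6)+(-13/4)·(6/5))/10000 = -819/2500000 m
Load 2 — point force P=5 kN at a=2 m (b=L-a=4):
  y_2 = -Pbx(L²-b²-x²)/(6LEI)  [x≤a] = -5·4·(6/5)·(6²-4²-(6/5)²)/(6·6·10000) = -58/46875 m
Superposition: y = Σ y_i = -11737/7500000 m ≈ -0.001565 m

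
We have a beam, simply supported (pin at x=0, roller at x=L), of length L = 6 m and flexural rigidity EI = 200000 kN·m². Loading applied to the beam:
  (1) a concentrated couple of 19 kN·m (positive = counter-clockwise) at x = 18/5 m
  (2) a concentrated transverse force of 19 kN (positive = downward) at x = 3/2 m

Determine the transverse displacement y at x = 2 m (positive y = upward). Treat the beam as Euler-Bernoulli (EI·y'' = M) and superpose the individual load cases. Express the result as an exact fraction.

Load 1 — applied couple M₀=19 kN·m at a=18/5 m (b=L-a=12/5):
  y_1 = (M₀x³/(6L)+C₁x)/EI  [x≤a] with C₁=M₀(3b²-L²)/(6L)=-247/25 = (19·2³/(6·6)+(-247/25)·2)/200000 = -437/5625000 m
Load 2 — point force P=19 kN at a=3/2 m (b=L-a=9/2):
  y_2 = -Pa(L-x)(2Lx-a²-x²)/(6LEI)  [x>a] = -19·(3/2)·(6-2)·(2·6·2-(3/2)²-2²)/(6·6·200000) = -1349/4800000 m
Superposition: y = Σ y_i = -129143/360000000 m ≈ -0.000359 m

y(2) = -129143/360000000 m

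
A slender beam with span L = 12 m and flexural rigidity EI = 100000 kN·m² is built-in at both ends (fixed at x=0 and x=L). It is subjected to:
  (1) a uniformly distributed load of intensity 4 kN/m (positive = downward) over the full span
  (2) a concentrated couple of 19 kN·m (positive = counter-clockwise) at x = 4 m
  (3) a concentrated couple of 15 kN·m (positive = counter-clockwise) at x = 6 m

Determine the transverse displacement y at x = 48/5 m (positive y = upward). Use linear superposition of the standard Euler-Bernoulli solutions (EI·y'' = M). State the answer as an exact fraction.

y(48/5) = -21443/31250000 m

Load 1 — uniform load w=4 kN/m over full span:
  y_1 = -wx²(L-x)²/(24EI) = -4·(48/5)²·(12-(48/5))²/(24·100000) = -1728/1953125 m
Load 2 — applied couple M₀=19 kN·m at a=4 m (b=L-a=8):
  y_2 = (R_Ax³/6 - M_Ax²/2 - M₀(x-a)²/2)/EI  [x>a] with R_A=19/9, M_A=0 = ((19/9)·(48/5)³/6 - 0·(48/5)²/2 - 19·((48/5)-4)²/2)/100000 = 209/1562500 m
Load 3 — applied couple M₀=15 kN·m at a=6 m (b=L-a=6):
  y_3 = (R_Ax³/6 - M_Ax²/2 - M₀(x-a)²/2)/EI  [x>a] with R_A=15/8, M_A=15/4 = ((15/8)·(48/5)³/6 - (15/4)·(48/5)²/2 - 15·((48/5)-6)²/2)/100000 = 81/1250000 m
Superposition: y = Σ y_i = -21443/31250000 m ≈ -0.000686 m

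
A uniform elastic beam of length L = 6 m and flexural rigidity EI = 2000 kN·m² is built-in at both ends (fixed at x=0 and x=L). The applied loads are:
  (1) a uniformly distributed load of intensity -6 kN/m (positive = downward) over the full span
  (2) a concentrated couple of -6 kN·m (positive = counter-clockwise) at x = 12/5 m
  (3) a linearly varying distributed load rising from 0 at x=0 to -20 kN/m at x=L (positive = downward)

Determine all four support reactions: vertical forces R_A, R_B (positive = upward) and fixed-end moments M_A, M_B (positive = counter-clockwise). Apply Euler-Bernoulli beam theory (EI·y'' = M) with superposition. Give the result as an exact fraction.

Load 1 — uniform load w=-6 kN/m over full span:
  R_A = wL/2 = (-6)·6/2 = -18 kN
  M_A = wL²/12 = (-6)·6²/12 = -18 kN·m
  R_B = wL/2 = (-6)·6/2 = -18 kN
  M_B = -wL²/12 = -(-6)·6²/12 = 18 kN·m
Load 2 — applied couple M₀=-6 kN·m at a=12/5 m (b=L-a=18/5):
  R_A = 6M₀ab/L³ = 6·(-6)·(12/5)·(18/5)/6³ = -36/25 kN
  M_A = M₀b(2a-b)/L² = (-6)·(18/5)·(2·(12/5)-(18/5))/6² = -18/25 kN·m
  R_B = -6M₀ab/L³ = -6·(-6)·(12/5)·(18/5)/6³ = 36/25 kN
  M_B = M₀a(2b-a)/L² = (-6)·(12/5)·(2·(18/5)-(12/5))/6² = -48/25 kN·m
Load 3 — triangular load w₀=-20 kN/m (0→w₀ over full span):
  R_A = 3w₀L/20 = 3·(-20)·6/20 = -18 kN
  M_A = w₀L²/30 = (-20)·6²/30 = -24 kN·m
  R_B = 7w₀L/20 = 7·(-20)·6/20 = -42 kN
  M_B = -w₀L²/20 = -(-20)·6²/20 = 36 kN·m
Superposition: R_A = -936/25 kN, M_A = -1068/25 kN·m, R_B = -1464/25 kN, M_B = 1302/25 kN·m

R_A = -936/25 kN, M_A = -1068/25 kN·m, R_B = -1464/25 kN, M_B = 1302/25 kN·m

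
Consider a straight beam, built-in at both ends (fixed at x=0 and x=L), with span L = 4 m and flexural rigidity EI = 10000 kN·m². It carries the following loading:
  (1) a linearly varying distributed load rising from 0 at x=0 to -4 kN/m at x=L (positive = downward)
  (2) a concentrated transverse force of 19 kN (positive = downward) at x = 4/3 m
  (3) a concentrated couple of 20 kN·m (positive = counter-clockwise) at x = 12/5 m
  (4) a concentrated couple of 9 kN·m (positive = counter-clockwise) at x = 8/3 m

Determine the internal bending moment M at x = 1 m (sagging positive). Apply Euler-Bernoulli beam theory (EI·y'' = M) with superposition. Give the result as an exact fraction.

Load 1 — triangular load w₀=-4 kN/m (0→w₀ over full span):
  M_1 = 3w₀Lx/20 - w₀L²/30 - w₀x³/(6L) = 3·(-4)·4·1/20 - (-4)·4²/30 - (-4)·1³/(6·4) = -1/10 kN·m
Load 2 — point force P=19 kN at a=4/3 m (b=L-a=8/3):
  M_2 = Pb²(3a+b)x/L³ - Pab²/L²  [x≤a] = 19·(8/3)²·(3·(4/3)+(8/3))·1/4³ - 19·(4/3)·(8/3)²/4² = 76/27 kN·m
Load 3 — applied couple M₀=20 kN·m at a=12/5 m (b=L-a=8/5):
  M_3 = R_Ax - M_A  [x≤a] with R_A=36/5, M_A=32/5 = (36/5)·1 - (32/5) = 4/5 kN·m
Load 4 — applied couple M₀=9 kN·m at a=8/3 m (b=L-a=4/3):
  M_4 = R_Ax - M_A  [x≤a] with R_A=3, M_A=3 = 3·1 - 3 = 0 kN·m
Superposition: M = Σ M_i = 949/270 kN·m ≈ 3.514815 kN·m

M(1) = 949/270 kN·m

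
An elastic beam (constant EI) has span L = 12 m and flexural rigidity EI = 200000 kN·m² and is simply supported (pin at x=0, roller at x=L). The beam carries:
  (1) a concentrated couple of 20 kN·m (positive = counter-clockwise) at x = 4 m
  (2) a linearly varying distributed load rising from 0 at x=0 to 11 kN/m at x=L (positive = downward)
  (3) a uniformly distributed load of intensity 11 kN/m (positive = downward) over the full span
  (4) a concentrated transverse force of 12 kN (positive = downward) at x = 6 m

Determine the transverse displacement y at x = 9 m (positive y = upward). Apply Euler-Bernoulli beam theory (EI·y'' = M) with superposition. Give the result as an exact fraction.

y(9) = -110243/6400000 m

Load 1 — applied couple M₀=20 kN·m at a=4 m (b=L-a=8):
  y_1 = (M₀x³/(6L)-M₀(x-a)²/2+C₁x)/EI  [x>a] with C₁=M₀(3b²-L²)/(6L)=40/3 = (20·9³/(6·12)-20·(9-4)²/2+(40/3)·9)/200000 = 29/80000 m
Load 2 — triangular load w₀=11 kN/m (0→w₀ over full span):
  y_2 = -w₀x(7L⁴-10L²x²+3x⁴)/(360LEI) = -11·9·(7·12⁴-10·12²·9²+3·9⁴)/(360·12·200000) = -35343/6400000 m
Load 3 — uniform load w=11 kN/m over full span:
  y_3 = -wx(L³-2Lx²+x³)/(24EI) = -11·9·(12³-2·12·9²+9³)/(24·200000) = -16929/1600000 m
Load 4 — point force P=12 kN at a=6 m (b=L-a=6):
  y_4 = -Pa(L-x)(2Lx-a²-x²)/(6LEI)  [x>a] = -12·6·(12-9)·(2·12·9-6²-9²)/(6·12·200000) = -297/200000 m
Superposition: y = Σ y_i = -110243/6400000 m ≈ -0.017225 m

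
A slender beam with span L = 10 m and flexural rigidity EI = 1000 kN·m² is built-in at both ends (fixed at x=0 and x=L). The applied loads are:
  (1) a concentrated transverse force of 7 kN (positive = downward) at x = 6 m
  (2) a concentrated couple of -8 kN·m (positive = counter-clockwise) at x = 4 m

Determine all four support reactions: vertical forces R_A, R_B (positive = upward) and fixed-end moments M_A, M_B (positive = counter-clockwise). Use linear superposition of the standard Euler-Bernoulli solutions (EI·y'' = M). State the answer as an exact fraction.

Load 1 — point force P=7 kN at a=6 m (b=L-a=4):
  R_A = Pb²(3a+b)/L³ = 7·4²·(3·6+4)/10³ = 308/125 kN
  M_A = Pab²/L² = 7·6·4²/10² = 168/25 kN·m
  R_B = Pa²(a+3b)/L³ = 7·6²·(6+3·4)/10³ = 567/125 kN
  M_B = -Pa²b/L² = -7·6²·4/10² = -252/25 kN·m
Load 2 — applied couple M₀=-8 kN·m at a=4 m (b=L-a=6):
  R_A = 6M₀ab/L³ = 6·(-8)·4·6/10³ = -144/125 kN
  M_A = M₀b(2a-b)/L² = (-8)·6·(2·4-6)/10² = -24/25 kN·m
  R_B = -6M₀ab/L³ = -6·(-8)·4·6/10³ = 144/125 kN
  M_B = M₀a(2b-a)/L² = (-8)·4·(2·6-4)/10² = -64/25 kN·m
Superposition: R_A = 164/125 kN, M_A = 144/25 kN·m, R_B = 711/125 kN, M_B = -316/25 kN·m

R_A = 164/125 kN, M_A = 144/25 kN·m, R_B = 711/125 kN, M_B = -316/25 kN·m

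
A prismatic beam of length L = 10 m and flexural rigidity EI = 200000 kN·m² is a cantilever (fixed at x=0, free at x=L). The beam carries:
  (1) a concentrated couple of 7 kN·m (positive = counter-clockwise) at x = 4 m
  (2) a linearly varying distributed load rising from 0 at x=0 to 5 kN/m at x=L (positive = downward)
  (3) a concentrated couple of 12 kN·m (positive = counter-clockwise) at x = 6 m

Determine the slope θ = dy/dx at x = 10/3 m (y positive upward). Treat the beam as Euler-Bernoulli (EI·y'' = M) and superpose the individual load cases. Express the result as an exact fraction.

θ(10/3) = -17297/9720000 rad

Load 1 — applied couple M₀=7 kN·m at a=4 m (b=L-a=6):
  θ_1 = M₀x/EI  [x≤a] = 7·(10/3)/200000 = 7/60000 rad
Load 2 — triangular load w₀=5 kN/m (0→w₀ over full span):
  θ_2 = (w₀Lx²/4-w₀L²x/3-w₀x⁴/(24L))/EI = (5·10·(10/3)²/4-5·10²·(10/3)/3-5·(10/3)⁴/(24·10))/200000 = -163/77760 rad
Load 3 — applied couple M₀=12 kN·m at a=6 m (b=L-a=4):
  θ_3 = M₀x/EI  [x≤a] = 12·(10/3)/200000 = 1/5000 rad
Superposition: θ = Σ θ_i = -17297/9720000 rad ≈ -0.001780 rad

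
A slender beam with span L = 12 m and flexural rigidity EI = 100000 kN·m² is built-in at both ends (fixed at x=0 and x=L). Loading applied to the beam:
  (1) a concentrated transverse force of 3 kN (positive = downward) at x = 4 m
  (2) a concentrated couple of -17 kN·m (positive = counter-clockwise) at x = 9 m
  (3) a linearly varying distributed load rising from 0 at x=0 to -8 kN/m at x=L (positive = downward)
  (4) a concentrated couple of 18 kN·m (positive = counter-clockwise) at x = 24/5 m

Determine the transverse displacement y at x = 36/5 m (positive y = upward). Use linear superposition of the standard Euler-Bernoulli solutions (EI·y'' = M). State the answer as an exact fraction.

y(36/5) = 7991947/3125000000 m

Load 1 — point force P=3 kN at a=4 m (b=L-a=8):
  y_1 = -Pa²(L-x)²(3bL-(3b+a)(L-x))/(6L³EI)  [x>a] = -3·4²·(12-(36/5))²·(3·8·12-(3·8+4)·(12-(36/5)))/(6·12³·100000) = -64/390625 m
Load 2 — applied couple M₀=-17 kN·m at a=9 m (b=L-a=3):
  y_2 = (R_Ax³/6 - M_Ax²/2)/EI  [x≤a] with R_A=-51/32, M_A=-85/16 = ((-51/32)·(36/5)³/6 - (-85/16)·(36/5)²/2)/100000 = 9639/25000000 m
Load 3 — triangular load w₀=-8 kN/m (0→w₀ over full span):
  y_3 = -w₀x²(L-x)²(x+2L)/(120LEI) = -(-8)·(36/5)²·(12-(36/5))²·((36/5)+2·12)/(120·12·100000) = 101088/48828125 m
Load 4 — applied couple M₀=18 kN·m at a=24/5 m (b=L-a=36/5):
  y_4 = (R_Ax³/6 - M_Ax²/2 - M₀(x-a)²/2)/EI  [x>a] with R_A=54/25, M_A=54/25 = ((54/25)·(36/5)³/6 - (54/25)·(36/5)²/2 - 18·((36/5)-(24/5))²/2)/100000 = 2592/9765625 m
Superposition: y = Σ y_i = 7991947/3125000000 m ≈ 0.002557 m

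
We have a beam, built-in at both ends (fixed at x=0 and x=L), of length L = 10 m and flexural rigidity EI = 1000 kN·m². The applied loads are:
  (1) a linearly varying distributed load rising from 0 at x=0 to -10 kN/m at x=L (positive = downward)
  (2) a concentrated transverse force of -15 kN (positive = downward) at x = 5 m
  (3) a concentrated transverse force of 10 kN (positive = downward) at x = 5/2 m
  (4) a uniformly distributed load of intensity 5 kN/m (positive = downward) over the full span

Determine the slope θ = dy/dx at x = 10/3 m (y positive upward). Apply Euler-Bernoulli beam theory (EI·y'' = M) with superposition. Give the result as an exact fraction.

Load 1 — triangular load w₀=-10 kN/m (0→w₀ over full span):
  θ_1 = -w₀(2x(L-x)(L-2x)(x+2L)+x²(L-x)²)/(120LEI) = -(-10)·(2·(10/3)·(10-(10/3))·(10-2·(10/3))·((10/3)+2·10)+(10/3)²·(10-(10/3))²)/(120·10·1000) = 8/243 rad
Load 2 — point force P=-15 kN at a=5 m (b=L-a=5):
  θ_2 = -Pb²x(2aL-(3a+b)x)/(2L³EI)  [x≤a] = -(-15)·5²·(10/3)·(2·5·10-(3·5+5)·(10/3))/(2·10³·1000) = 1/48 rad
Load 3 — point force P=10 kN at a=5/2 m (b=L-a=15/2):
  θ_3 = Pa²(L-x)(2bL-(3b+a)(L-x))/(2L³EI)  [x>a] = 10·(5/2)²·(10-(10/3))·(2·(15/2)·10-(3·(15/2)+(5/2))·(10-(10/3)))/(2·10³·1000) = -1/288 rad
Load 4 — uniform load w=5 kN/m over full span:
  θ_4 = -wx(L-x)(L-2x)/(12EI) = -5·(10/3)·(10-(10/3))·(10-2·(10/3))/(12·1000) = -5/162 rad
Superposition: θ = Σ θ_i = 151/7776 rad ≈ 0.019419 rad

θ(10/3) = 151/7776 rad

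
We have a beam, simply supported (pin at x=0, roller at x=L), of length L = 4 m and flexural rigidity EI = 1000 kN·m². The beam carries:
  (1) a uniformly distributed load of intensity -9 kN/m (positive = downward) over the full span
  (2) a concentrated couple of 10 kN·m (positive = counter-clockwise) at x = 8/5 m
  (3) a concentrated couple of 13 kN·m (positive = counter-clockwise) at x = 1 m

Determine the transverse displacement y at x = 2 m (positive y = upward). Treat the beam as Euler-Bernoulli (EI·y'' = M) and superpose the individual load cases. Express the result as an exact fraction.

Load 1 — uniform load w=-9 kN/m over full span:
  y_1 = -wx(L³-2Lx²+x³)/(24EI) = -(-9)·2·(4³-2·4·2²+2³)/(24·1000) = 3/100 m
Load 2 — applied couple M₀=10 kN·m at a=8/5 m (b=L-a=12/5):
  y_2 = (M₀x³/(6L)-M₀(x-a)²/2+C₁x)/EI  [x>a] with C₁=M₀(3b²-L²)/(6L)=8/15 = (10·2³/(6·4)-10·(2-(8/5))²/2+(8/15)·2)/1000 = 9/2500 m
Load 3 — applied couple M₀=13 kN·m at a=1 m (b=L-a=3):
  y_3 = (M₀x³/(6L)-M₀(x-a)²/2+C₁x)/EI  [x>a] with C₁=M₀(3b²-L²)/(6L)=143/24 = (13·2³/(6·4)-13·(2-1)²/2+(143/24)·2)/1000 = 39/4000 m
Superposition: y = Σ y_i = 867/20000 m ≈ 0.043350 m

y(2) = 867/20000 m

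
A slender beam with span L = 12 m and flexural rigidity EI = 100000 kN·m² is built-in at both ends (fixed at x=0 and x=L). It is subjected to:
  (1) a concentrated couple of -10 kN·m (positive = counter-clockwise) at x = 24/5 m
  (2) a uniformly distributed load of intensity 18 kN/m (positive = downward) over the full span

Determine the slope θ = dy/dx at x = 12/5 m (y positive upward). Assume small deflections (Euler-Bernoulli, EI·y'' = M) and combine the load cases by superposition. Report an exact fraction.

Load 1 — applied couple M₀=-10 kN·m at a=24/5 m (b=L-a=36/5):
  θ_1 = (R_Ax²/2 - M_Ax)/EI  [x≤a] with R_A=-6/5, M_A=-6/5 = ((-6/5)·(12/5)²/2 - (-6/5)·(12/5))/100000 = -9/1562500 rad
Load 2 — uniform load w=18 kN/m over full span:
  θ_2 = -wx(L-x)(L-2x)/(12EI) = -18·(12/5)·(12-(12/5))·(12-2·(12/5))/(12·100000) = -972/390625 rad
Superposition: θ = Σ θ_i = -3897/1562500 rad ≈ -0.002494 rad

θ(12/5) = -3897/1562500 rad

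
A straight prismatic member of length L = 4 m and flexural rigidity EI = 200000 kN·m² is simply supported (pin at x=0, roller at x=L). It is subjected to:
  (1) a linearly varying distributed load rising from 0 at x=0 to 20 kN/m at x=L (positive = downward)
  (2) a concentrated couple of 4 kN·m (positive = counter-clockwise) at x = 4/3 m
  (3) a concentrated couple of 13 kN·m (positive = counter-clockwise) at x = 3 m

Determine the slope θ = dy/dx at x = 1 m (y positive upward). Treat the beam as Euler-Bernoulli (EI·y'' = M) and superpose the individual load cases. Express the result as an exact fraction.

θ(1) = -539/4800000 rad

Load 1 — triangular load w₀=20 kN/m (0→w₀ over full span):
  θ_1 = -w₀(7L⁴-30L²x²+15x⁴)/(360LEI) = -20·(7·4⁴-30·4²·1²+15·1⁴)/(360·4·200000) = -1327/14400000 rad
Load 2 — applied couple M₀=4 kN·m at a=4/3 m (b=L-a=8/3):
  θ_2 = (M₀x²/(2L)+C₁)/EI  [x≤a] with C₁=M₀(3b²-L²)/(6L)=8/9 = (4·1²/(2·4)+(8/9))/200000 = 1/144000 rad
Load 3 — applied couple M₀=13 kN·m at a=3 m (b=L-a=1):
  θ_3 = (M₀x²/(2L)+C₁)/EI  [x≤a] with C₁=M₀(3b²-L²)/(6L)=-169/24 = (13·1²/(2·4)+(-169/24))/200000 = -13/480000 rad
Superposition: θ = Σ θ_i = -539/4800000 rad ≈ -0.000112 rad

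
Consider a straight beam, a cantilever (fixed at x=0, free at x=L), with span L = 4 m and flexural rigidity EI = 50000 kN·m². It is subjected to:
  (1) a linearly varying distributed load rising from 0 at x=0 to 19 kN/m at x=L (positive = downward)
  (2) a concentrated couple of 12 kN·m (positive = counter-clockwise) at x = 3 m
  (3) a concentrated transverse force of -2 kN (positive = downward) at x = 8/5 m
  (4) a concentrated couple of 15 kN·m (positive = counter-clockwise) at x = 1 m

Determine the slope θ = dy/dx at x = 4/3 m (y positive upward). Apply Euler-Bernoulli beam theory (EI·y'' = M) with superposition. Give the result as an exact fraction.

θ(4/3) = -83191/60750000 rad

Load 1 — triangular load w₀=19 kN/m (0→w₀ over full span):
  θ_1 = (w₀Lx²/4-w₀L²x/3-w₀x⁴/(24L))/EI = (19·4·(4/3)²/4-19·4²·(4/3)/3-19·(4/3)⁴/(24·4))/50000 = -3097/1518750 rad
Load 2 — applied couple M₀=12 kN·m at a=3 m (b=L-a=1):
  θ_2 = M₀x/EI  [x≤a] = 12·(4/3)/50000 = 1/3125 rad
Load 3 — point force P=-2 kN at a=8/5 m (b=L-a=12/5):
  θ_3 = -Px(2a-x)/(2EI)  [x≤a] = -(-2)·(4/3)·(2·(8/5)-(4/3))/(2·50000) = 7/140625 rad
Load 4 — applied couple M₀=15 kN·m at a=1 m (b=L-a=3):
  θ_4 = M₀a/EI  [x>a] = 15·1/50000 = 3/10000 rad
Superposition: θ = Σ θ_i = -83191/60750000 rad ≈ -0.001369 rad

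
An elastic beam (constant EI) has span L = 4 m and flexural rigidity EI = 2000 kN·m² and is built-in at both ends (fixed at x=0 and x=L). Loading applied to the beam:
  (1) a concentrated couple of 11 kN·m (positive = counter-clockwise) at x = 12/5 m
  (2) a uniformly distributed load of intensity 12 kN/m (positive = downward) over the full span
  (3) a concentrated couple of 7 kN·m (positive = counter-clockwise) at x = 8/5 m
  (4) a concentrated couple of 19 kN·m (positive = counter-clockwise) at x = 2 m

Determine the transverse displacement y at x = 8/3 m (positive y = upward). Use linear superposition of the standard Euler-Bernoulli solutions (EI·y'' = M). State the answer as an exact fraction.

Load 1 — applied couple M₀=11 kN·m at a=12/5 m (b=L-a=8/5):
  y_1 = (R_Ax³/6 - M_Ax²/2 - M₀(x-a)²/2)/EI  [x>a] with R_A=99/25, M_A=88/25 = ((99/25)·(8/3)³/6 - (88/25)·(8/3)²/2 - 11·((8/3)-(12/5))²/2)/2000 = -11/56250 m
Load 2 — uniform load w=12 kN/m over full span:
  y_2 = -wx²(L-x)²/(24EI) = -12·(8/3)²·(4-(8/3))²/(24·2000) = -32/10125 m
Load 3 — applied couple M₀=7 kN·m at a=8/5 m (b=L-a=12/5):
  y_3 = (R_Ax³/6 - M_Ax²/2 - M₀(x-a)²/2)/EI  [x>a] with R_A=63/25, M_A=21/25 = ((63/25)·(8/3)³/6 - (21/25)·(8/3)²/2 - 7·((8/3)-(8/5))²/2)/2000 = 14/28125 m
Load 4 — applied couple M₀=19 kN·m at a=2 m (b=L-a=2):
  y_4 = (R_Ax³/6 - M_Ax²/2 - M₀(x-a)²/2)/EI  [x>a] with R_A=57/8, M_A=19/4 = ((57/8)·(8/3)³/6 - (19/4)·(8/3)²/2 - 19·((8/3)-2)²/2)/2000 = 19/27000 m
Superposition: y = Σ y_i = -4363/2025000 m ≈ -0.002155 m

y(8/3) = -4363/2025000 m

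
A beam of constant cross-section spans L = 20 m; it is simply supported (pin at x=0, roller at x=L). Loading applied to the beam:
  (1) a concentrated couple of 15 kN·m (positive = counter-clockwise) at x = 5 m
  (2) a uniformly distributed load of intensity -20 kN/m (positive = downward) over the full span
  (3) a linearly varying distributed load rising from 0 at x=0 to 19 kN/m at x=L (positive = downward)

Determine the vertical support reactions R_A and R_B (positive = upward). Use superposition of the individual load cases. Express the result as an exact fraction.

Load 1 — applied couple M₀=15 kN·m at a=5 m (b=L-a=15):
  R_A = M₀/L = 15/20 = 3/4 kN
  R_B = -M₀/L = -15/20 = -3/4 kN
Load 2 — uniform load w=-20 kN/m over full span:
  R_A = wL/2 = (-20)·20/2 = -200 kN
  R_B = wL/2 = (-20)·20/2 = -200 kN
Load 3 — triangular load w₀=19 kN/m (0→w₀ over full span):
  R_A = w₀L/6 = 19·20/6 = 190/3 kN
  R_B = w₀L/3 = 19·20/3 = 380/3 kN
Superposition: R_A = -1631/12 kN, R_B = -889/12 kN

R_A = -1631/12 kN, R_B = -889/12 kN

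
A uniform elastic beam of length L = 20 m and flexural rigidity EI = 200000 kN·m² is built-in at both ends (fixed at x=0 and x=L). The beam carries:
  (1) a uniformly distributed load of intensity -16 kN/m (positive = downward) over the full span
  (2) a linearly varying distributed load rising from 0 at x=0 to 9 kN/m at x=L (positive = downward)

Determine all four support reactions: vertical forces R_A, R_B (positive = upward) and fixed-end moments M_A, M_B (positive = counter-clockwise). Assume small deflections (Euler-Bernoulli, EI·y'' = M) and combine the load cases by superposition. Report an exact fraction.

R_A = -133 kN, M_A = -1240/3 kN·m, R_B = -97 kN, M_B = 1060/3 kN·m

Load 1 — uniform load w=-16 kN/m over full span:
  R_A = wL/2 = (-16)·20/2 = -160 kN
  M_A = wL²/12 = (-16)·20²/12 = -1600/3 kN·m
  R_B = wL/2 = (-16)·20/2 = -160 kN
  M_B = -wL²/12 = -(-16)·20²/12 = 1600/3 kN·m
Load 2 — triangular load w₀=9 kN/m (0→w₀ over full span):
  R_A = 3w₀L/20 = 3·9·20/20 = 27 kN
  M_A = w₀L²/30 = 9·20²/30 = 120 kN·m
  R_B = 7w₀L/20 = 7·9·20/20 = 63 kN
  M_B = -w₀L²/20 = -9·20²/20 = -180 kN·m
Superposition: R_A = -133 kN, M_A = -1240/3 kN·m, R_B = -97 kN, M_B = 1060/3 kN·m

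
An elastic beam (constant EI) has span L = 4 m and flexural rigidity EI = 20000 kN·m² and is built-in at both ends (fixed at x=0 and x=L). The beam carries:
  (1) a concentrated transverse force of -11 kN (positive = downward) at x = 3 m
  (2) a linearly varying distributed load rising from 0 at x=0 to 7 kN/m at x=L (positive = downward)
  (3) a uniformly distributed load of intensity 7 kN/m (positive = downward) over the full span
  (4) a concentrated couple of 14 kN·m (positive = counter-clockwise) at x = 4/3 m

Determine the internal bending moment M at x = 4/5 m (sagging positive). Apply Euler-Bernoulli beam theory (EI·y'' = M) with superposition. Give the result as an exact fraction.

M(4/5) = 21149/6000 kN·m

Load 1 — point force P=-11 kN at a=3 m (b=L-a=1):
  M_1 = Pb²(3a+b)x/L³ - Pab²/L²  [x≤a] = (-11)·1²·(3·3+1)·(4/5)/4³ - (-11)·3·1²/4² = 11/16 kN·m
Load 2 — triangular load w₀=7 kN/m (0→w₀ over full span):
  M_2 = 3w₀Lx/20 - w₀L²/30 - w₀x³/(6L) = 3·7·4·(4/5)/20 - 7·4²/30 - 7·(4/5)³/(6·4) = -196/375 kN·m
Load 3 — uniform load w=7 kN/m over full span:
  M_3 = wLx/2 - wL²/12 - wx²/2 = 7·4·(4/5)/2 - 7·4²/12 - 7·(4/5)²/2 = -28/75 kN·m
Load 4 — applied couple M₀=14 kN·m at a=4/3 m (b=L-a=8/3):
  M_4 = R_Ax - M_A  [x≤a] with R_A=14/3, M_A=0 = (14/3)·(4/5) - 0 = 56/15 kN·m
Superposition: M = Σ M_i = 21149/6000 kN·m ≈ 3.524833 kN·m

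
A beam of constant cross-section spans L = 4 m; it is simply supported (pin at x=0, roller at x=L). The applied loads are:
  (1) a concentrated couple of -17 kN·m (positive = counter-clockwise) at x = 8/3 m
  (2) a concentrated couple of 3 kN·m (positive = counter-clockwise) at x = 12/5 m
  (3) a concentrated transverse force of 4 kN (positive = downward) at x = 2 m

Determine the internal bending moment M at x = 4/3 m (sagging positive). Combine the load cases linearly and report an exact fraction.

M(4/3) = -2 kN·m

Load 1 — applied couple M₀=-17 kN·m at a=8/3 m (b=L-a=4/3):
  M_1 = M₀x/L  [x≤a] = (-17)·(4/3)/4 = -17/3 kN·m
Load 2 — applied couple M₀=3 kN·m at a=12/5 m (b=L-a=8/5):
  M_2 = M₀x/L  [x≤a] = 3·(4/3)/4 = 1 kN·m
Load 3 — point force P=4 kN at a=2 m (b=L-a=2):
  M_3 = Pbx/L  [x≤a] = 4·2·(4/3)/4 = 8/3 kN·m
Superposition: M = Σ M_i = -2 kN·m ≈ -2.000000 kN·m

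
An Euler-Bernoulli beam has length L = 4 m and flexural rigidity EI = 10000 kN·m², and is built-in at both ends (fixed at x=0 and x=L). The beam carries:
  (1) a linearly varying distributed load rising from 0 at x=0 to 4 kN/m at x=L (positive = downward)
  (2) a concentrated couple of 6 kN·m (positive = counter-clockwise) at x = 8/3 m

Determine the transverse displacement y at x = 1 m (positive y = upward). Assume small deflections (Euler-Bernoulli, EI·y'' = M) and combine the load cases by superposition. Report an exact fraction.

y(1) = -161/1200000 m

Load 1 — triangular load w₀=4 kN/m (0→w₀ over full span):
  y_1 = -w₀x²(L-x)²(x+2L)/(120LEI) = -4·1²·(4-1)²·(1+2·4)/(120·4·10000) = -27/400000 m
Load 2 — applied couple M₀=6 kN·m at a=8/3 m (b=L-a=4/3):
  y_2 = (R_Ax³/6 - M_Ax²/2)/EI  [x≤a] with R_A=2, M_A=2 = (2·1³/6 - 2·1²/2)/10000 = -1/15000 m
Superposition: y = Σ y_i = -161/1200000 m ≈ -0.000134 m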